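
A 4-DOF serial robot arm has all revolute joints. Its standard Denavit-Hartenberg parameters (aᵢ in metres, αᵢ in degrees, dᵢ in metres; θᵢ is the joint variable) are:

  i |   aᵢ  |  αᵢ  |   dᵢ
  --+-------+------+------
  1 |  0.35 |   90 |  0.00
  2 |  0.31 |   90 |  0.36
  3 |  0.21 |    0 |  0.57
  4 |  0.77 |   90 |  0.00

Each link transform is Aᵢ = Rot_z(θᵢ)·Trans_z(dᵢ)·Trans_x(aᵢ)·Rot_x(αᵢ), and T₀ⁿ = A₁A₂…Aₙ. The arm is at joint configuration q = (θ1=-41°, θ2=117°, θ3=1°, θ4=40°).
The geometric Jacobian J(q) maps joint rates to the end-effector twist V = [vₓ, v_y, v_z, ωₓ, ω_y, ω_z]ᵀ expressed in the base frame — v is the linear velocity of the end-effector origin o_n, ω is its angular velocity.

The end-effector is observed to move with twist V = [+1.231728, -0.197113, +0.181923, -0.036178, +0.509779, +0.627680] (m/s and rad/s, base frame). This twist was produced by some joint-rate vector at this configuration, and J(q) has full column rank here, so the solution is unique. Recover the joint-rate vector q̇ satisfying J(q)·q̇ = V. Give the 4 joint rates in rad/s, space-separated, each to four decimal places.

0.8120 -0.3610 -0.6320 0.2260

o_n = [-0.2998, -0.8906, 1.2399]
J₁: ẑ×o_n = [0.8906, -0.2998, 0.0000], ω = ẑ
J2: z=[-0.6561, -0.7547, 0.0000] o=[0.2641, -0.2296, 0.0000] → [-0.9357, 0.8134, 0.0080, -0.6561, -0.7547, 0.0000]
J3: z=[0.6725, -0.5846, 0.4540] o=[-0.0782, -0.4090, 0.2762] → [-0.3447, -0.7486, -0.4534, 0.6725, -0.5846, 0.4540]
J4: z=[0.6725, -0.5846, 0.4540] o=[0.2307, -0.6824, 0.7221] → [-0.2082, -0.5890, -0.4501, 0.6725, -0.5846, 0.4540]
q̇ = J⁺·V = [0.8120, -0.3610, -0.6320, 0.2260]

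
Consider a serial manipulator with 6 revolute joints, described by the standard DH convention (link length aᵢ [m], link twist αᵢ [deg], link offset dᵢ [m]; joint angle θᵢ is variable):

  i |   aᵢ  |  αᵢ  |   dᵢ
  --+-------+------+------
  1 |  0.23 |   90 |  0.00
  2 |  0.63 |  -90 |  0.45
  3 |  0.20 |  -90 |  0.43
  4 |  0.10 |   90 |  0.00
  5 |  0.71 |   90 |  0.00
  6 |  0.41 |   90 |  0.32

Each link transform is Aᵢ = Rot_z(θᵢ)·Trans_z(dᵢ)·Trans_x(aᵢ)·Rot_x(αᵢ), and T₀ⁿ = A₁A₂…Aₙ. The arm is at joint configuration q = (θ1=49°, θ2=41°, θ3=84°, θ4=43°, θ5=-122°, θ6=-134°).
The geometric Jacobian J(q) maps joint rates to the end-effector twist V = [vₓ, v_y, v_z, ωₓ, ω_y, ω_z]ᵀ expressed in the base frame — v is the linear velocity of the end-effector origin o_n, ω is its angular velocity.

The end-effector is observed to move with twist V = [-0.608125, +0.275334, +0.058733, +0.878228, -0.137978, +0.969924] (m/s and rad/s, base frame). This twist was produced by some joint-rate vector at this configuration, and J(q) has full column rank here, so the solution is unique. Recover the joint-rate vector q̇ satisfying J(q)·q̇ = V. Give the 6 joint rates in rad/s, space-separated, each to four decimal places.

0.8080 0.6470 0.6040 -0.1600 -0.6180 -0.5870

o_n = [0.9064, -0.1151, 0.8839]
J₁: ẑ×o_n = [0.1151, 0.9064, -0.0000], ω = ẑ
J2: z=[0.7547, -0.6561, 0.0000] o=[0.1509, 0.1736, 0.0000] → [-0.5799, -0.6671, 0.2778, 0.7547, -0.6561, 0.0000]
J3: z=[-0.4304, -0.4951, 0.7547] o=[0.8024, 0.2372, 0.4133] → [0.0329, 0.2810, 0.2031, -0.4304, -0.4951, 0.7547]
J4: z=[-0.5713, -0.4979, -0.6525] o=[0.4776, 0.1667, 0.7516] → [-0.2498, -0.2042, 0.3745, -0.5713, -0.4979, -0.6525]
J5: z=[-0.7914, 0.1235, 0.5987] o=[0.4559, 0.2525, 0.7051] → [0.2422, 0.4113, 0.2353, -0.7914, 0.1235, 0.5987]
J6: z=[-0.1183, -0.9918, 0.0482] o=[0.8817, 0.2293, 1.2727] → [0.4023, -0.0448, 0.0653, -0.1183, -0.9918, 0.0482]
q̇ = J⁺·V = [0.8080, 0.6470, 0.6040, -0.1600, -0.6180, -0.5870]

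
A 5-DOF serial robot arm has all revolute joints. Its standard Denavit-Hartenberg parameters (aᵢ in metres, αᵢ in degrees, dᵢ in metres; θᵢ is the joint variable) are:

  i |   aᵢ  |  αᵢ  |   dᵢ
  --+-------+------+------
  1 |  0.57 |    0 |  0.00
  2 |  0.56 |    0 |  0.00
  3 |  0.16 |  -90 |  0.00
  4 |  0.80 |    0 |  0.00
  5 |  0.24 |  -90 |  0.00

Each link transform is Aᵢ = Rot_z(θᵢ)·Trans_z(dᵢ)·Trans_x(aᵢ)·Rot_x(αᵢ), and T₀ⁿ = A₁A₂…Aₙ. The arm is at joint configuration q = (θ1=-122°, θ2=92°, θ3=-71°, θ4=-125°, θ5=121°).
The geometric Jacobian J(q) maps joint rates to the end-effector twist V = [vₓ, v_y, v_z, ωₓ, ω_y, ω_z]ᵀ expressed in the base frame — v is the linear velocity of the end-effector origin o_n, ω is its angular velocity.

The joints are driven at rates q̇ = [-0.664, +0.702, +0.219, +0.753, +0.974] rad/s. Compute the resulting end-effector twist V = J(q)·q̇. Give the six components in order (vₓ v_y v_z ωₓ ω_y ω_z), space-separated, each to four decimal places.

-0.4250 -0.2909 -0.0679 1.6953 -0.3295 0.2570

o_n = [0.1943, -0.7050, 0.6721]
J₁: ẑ×o_n = [0.7050, 0.1943, -0.0000], ω = ẑ
J2: z=[0.0000, 0.0000, 1.0000] o=[-0.3021, -0.4834, 0.0000] → [0.2216, 0.4963, -0.0000, 0.0000, 0.0000, 1.0000]
J3: z=[0.0000, 0.0000, 1.0000] o=[0.1829, -0.7634, 0.0000] → [-0.0584, 0.0113, 0.0000, 0.0000, 0.0000, 1.0000]
J4: z=[0.9816, -0.1908, 0.0000] o=[0.1524, -0.9204, 0.0000] → [-0.1282, -0.6597, 0.2194, 0.9816, -0.1908, 0.0000]
J5: z=[0.9816, -0.1908, 0.0000] o=[0.2399, -0.4700, 0.6553] → [-0.0032, -0.0164, -0.2394, 0.9816, -0.1908, 0.0000]
V = J·q̇ = [-0.4250, -0.2909, -0.0679, 1.6953, -0.3295, 0.2570]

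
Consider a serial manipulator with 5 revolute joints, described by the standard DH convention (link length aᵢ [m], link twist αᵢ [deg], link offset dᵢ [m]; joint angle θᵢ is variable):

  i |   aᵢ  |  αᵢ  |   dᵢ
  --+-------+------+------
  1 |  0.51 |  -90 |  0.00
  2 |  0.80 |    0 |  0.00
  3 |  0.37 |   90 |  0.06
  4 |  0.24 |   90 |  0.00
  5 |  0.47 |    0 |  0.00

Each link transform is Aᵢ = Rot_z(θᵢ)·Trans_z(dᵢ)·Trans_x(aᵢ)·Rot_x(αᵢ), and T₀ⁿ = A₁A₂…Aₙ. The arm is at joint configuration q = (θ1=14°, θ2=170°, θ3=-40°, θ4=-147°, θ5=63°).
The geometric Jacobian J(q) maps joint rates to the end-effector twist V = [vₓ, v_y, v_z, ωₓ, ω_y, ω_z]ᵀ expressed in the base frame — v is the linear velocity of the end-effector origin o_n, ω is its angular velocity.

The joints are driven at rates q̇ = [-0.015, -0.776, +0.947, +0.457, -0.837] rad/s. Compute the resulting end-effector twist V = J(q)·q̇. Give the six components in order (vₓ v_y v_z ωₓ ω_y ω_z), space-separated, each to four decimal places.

o_n = [0.0933, -0.1694, -0.4003]
J₁: ẑ×o_n = [0.1694, 0.0933, -0.0000], ω = ẑ
J2: z=[-0.2419, 0.9703, 0.0000] o=[0.4949, 0.1234, 0.0000] → [-0.3884, -0.0968, 0.4605, -0.2419, 0.9703, 0.0000]
J3: z=[-0.2419, 0.9703, 0.0000] o=[-0.2696, -0.0672, -0.1389] → [-0.2536, -0.0632, -0.3274, -0.2419, 0.9703, 0.0000]
J4: z=[0.7433, 0.1853, -0.6428] o=[-0.5149, -0.0665, -0.4224] → [-0.0620, -0.4073, -0.1892, 0.7433, 0.1853, -0.6428]
J5: z=[0.1368, 0.8985, 0.4172] o=[-0.3577, -0.1621, -0.2682] → [-0.1156, 0.2062, -0.4062, 0.1368, 0.8985, 0.4172]
V = J·q̇ = [0.1271, -0.3449, -0.4138, 0.1838, -0.5014, -0.6580]

0.1271 -0.3449 -0.4138 0.1838 -0.5014 -0.6580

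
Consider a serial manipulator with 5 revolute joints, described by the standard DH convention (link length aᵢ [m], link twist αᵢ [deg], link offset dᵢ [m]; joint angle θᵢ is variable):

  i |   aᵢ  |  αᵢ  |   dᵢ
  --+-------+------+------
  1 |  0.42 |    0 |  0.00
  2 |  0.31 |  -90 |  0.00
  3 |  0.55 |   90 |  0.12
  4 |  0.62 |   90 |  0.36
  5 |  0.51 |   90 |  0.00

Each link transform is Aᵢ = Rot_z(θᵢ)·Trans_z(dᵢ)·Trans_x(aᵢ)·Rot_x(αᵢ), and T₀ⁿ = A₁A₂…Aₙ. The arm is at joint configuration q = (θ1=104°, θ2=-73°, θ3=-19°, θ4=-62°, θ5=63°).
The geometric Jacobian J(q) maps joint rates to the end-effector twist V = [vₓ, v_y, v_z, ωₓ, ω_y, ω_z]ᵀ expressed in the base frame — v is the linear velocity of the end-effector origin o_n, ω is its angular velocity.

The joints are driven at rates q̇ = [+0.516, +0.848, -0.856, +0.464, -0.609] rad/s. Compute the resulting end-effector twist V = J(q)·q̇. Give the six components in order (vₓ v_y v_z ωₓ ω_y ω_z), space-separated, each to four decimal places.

-0.4681 1.2244 0.5643 0.5999 -0.3046 1.9778

o_n = [1.0320, 0.3515, 1.0793]
J₁: ẑ×o_n = [-0.3515, 1.0320, 0.0000], ω = ẑ
J2: z=[0.0000, 0.0000, 1.0000] o=[-0.1016, 0.4075, 0.0000] → [0.0560, 1.1336, -0.0000, 0.0000, 0.0000, 1.0000]
J3: z=[-0.5150, 0.8572, 0.0000] o=[0.1641, 0.5672, 0.0000] → [0.9251, 0.5559, -0.6329, -0.5150, 0.8572, 0.0000]
J4: z=[-0.2791, -0.1677, 0.9455] o=[0.5481, 0.9379, 0.1791] → [0.4035, 0.7088, 0.2448, -0.2791, -0.1677, 0.9455]
J5: z=[-0.4738, -0.8324, -0.2875] o=[0.9655, 0.5500, 0.6142] → [-0.4442, 0.2012, 0.1495, -0.4738, -0.8324, -0.2875]
V = J·q̇ = [-0.4681, 1.2244, 0.5643, 0.5999, -0.3046, 1.9778]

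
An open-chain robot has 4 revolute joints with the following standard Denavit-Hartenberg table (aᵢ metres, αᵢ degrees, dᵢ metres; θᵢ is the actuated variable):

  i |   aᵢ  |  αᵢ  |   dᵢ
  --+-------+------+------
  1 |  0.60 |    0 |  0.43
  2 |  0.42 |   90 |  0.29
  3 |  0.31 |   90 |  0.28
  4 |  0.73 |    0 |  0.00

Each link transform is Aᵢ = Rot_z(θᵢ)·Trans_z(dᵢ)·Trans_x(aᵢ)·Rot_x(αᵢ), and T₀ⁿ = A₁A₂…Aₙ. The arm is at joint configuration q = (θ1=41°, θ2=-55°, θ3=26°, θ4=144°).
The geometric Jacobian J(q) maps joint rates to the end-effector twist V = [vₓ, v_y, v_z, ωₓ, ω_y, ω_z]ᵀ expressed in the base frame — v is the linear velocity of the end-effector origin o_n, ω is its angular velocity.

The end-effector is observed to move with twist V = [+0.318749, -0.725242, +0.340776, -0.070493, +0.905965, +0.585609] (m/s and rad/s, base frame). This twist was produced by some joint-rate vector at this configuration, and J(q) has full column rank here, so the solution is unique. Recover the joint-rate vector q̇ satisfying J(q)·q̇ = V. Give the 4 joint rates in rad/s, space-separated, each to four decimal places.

-0.6930 0.6890 -0.8620 -0.6560

o_n = [0.4441, -0.3350, 0.5970]
J₁: ẑ×o_n = [0.3350, 0.4441, -0.0000], ω = ẑ
J2: z=[0.0000, 0.0000, 1.0000] o=[0.4528, 0.3936, 0.4300] → [0.7286, -0.0087, 0.0000, 0.0000, 0.0000, 1.0000]
J3: z=[-0.2419, -0.9703, 0.0000] o=[0.8603, 0.2920, 0.7200] → [0.1193, -0.0298, -0.2522, -0.2419, -0.9703, 0.0000]
J4: z=[0.4253, -0.1061, -0.8988] o=[1.0630, -0.0471, 0.8559] → [-0.2313, 0.6663, -0.1881, 0.4253, -0.1061, -0.8988]
q̇ = J⁺·V = [-0.6930, 0.6890, -0.8620, -0.6560]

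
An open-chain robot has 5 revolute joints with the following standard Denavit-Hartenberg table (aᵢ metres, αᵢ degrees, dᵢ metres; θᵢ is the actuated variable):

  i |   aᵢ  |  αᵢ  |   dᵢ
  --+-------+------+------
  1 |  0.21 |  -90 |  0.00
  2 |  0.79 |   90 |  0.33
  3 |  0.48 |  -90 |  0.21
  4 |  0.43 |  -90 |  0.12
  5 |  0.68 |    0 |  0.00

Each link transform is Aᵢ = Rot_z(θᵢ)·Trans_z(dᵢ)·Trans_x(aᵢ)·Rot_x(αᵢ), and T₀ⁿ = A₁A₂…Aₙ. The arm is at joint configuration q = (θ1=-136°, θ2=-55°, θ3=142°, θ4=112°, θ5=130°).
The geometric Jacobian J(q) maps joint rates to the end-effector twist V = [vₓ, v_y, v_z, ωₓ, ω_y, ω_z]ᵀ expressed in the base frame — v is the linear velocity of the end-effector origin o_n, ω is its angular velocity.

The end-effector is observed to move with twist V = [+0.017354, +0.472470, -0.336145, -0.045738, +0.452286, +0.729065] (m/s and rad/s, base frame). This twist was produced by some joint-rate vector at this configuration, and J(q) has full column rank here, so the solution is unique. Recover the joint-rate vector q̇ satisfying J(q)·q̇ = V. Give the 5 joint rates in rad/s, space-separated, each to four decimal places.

-0.1430 0.4290 0.3590 0.2790 0.9920

o_n = [0.3608, -0.9626, 0.6620]
J₁: ẑ×o_n = [0.9626, 0.3608, -0.0000], ω = ẑ
J2: z=[0.6947, -0.7193, 0.0000] o=[-0.1511, -0.1459, 0.0000] → [-0.4762, -0.4599, -0.1991, 0.6947, -0.7193, 0.0000]
J3: z=[0.5892, 0.5690, 0.5736] o=[-0.2478, -0.6980, 0.6471] → [0.1602, 0.3403, -0.5022, 0.5892, 0.5690, 0.5736]
J4: z=[-0.2934, 0.8122, -0.5043] o=[0.2373, -0.6404, 0.4577] → [0.0034, -0.0024, -0.0058, -0.2934, 0.8122, -0.5043]
J5: z=[-0.4773, 0.3327, 0.8134] o=[-0.1541, -0.7490, 0.2725] → [0.3033, 0.6047, -0.0694, -0.4773, 0.3327, 0.8134]
q̇ = J⁺·V = [-0.1430, 0.4290, 0.3590, 0.2790, 0.9920]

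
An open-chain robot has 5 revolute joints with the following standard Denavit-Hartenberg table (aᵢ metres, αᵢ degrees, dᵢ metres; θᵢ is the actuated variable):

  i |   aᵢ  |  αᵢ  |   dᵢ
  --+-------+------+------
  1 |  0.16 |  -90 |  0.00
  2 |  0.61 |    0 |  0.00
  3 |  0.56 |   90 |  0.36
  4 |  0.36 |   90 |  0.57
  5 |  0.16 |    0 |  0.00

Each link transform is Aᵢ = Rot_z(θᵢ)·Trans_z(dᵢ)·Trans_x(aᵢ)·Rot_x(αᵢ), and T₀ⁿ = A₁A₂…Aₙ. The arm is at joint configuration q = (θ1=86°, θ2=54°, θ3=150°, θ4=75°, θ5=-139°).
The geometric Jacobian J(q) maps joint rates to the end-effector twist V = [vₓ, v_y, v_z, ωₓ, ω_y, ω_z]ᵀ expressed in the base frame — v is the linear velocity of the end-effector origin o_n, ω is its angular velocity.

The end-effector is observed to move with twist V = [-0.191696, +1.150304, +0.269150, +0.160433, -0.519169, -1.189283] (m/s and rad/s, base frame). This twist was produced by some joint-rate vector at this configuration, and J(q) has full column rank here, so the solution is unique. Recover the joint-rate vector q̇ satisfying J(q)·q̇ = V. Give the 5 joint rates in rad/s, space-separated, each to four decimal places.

-0.8610 -0.9960 0.8880 0.5060 0.3410

o_n = [-0.6063, -0.1969, -0.6654]
J₁: ẑ×o_n = [0.1969, -0.6063, 0.0000], ω = ẑ
J2: z=[-0.9976, 0.0698, 0.0000] o=[0.0112, 0.1596, 0.0000] → [-0.0464, -0.6637, 0.3987, -0.9976, 0.0698, 0.0000]
J3: z=[-0.9976, 0.0698, 0.0000] o=[0.0362, 0.5173, -0.4935] → [-0.0120, -0.1714, 0.7573, -0.9976, 0.0698, 0.0000]
J4: z=[-0.0284, -0.4057, -0.9135] o=[-0.3586, 0.0321, -0.2657] → [-0.0470, 0.2149, -0.0940, -0.0284, -0.4057, -0.9135]
J5: z=[0.1966, -0.8983, 0.3929] o=[-0.7276, -0.2599, -0.7486] → [-0.0995, 0.0313, 0.1214, 0.1966, -0.8983, 0.3929]
q̇ = J⁺·V = [-0.8610, -0.9960, 0.8880, 0.5060, 0.3410]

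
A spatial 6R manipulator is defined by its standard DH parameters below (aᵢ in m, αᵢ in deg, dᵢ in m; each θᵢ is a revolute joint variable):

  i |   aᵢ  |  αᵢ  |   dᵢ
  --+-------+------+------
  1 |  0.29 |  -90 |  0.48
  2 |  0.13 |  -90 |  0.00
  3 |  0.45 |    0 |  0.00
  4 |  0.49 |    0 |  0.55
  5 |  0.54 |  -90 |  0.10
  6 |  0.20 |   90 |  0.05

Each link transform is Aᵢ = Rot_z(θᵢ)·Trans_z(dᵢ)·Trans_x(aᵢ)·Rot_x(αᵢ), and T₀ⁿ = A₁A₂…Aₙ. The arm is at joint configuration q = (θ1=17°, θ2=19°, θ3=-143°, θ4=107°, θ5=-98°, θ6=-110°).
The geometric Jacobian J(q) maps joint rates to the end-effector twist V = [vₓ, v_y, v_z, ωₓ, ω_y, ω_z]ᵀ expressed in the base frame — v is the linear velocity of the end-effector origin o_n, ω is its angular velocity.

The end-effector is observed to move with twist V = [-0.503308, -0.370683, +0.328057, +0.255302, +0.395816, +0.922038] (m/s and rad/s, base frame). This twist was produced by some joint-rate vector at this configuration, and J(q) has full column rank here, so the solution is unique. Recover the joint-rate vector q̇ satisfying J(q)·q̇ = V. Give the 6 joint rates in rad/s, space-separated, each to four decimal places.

-0.2380 0.3400 -0.0900 -0.3190 -0.8050 -0.0520

o_n = [-0.3689, 0.8626, -0.2717]
J₁: ẑ×o_n = [-0.8626, -0.3689, 0.0000], ω = ẑ
J2: z=[-0.2924, 0.9563, 0.0000] o=[0.2773, 0.0848, 0.4800] → [-0.7189, -0.2198, 0.3906, -0.2924, 0.9563, 0.0000]
J3: z=[-0.3113, -0.0952, -0.9455] o=[0.3949, 0.1207, 0.4377] → [0.7690, 0.5013, -0.3037, -0.3113, -0.0952, -0.9455]
J4: z=[-0.3113, -0.0952, -0.9455] o=[-0.0093, 0.2804, 0.5547] → [0.6292, 0.0828, -0.2155, -0.3113, -0.0952, -0.9455]
J5: z=[-0.3113, -0.0952, -0.9455] o=[0.0937, 0.6130, -0.0944] → [0.2529, 0.3823, -0.1218, -0.3113, -0.0952, -0.9455]
J6: z=[0.4473, 0.8632, -0.2342] o=[-0.3902, 0.8713, -0.0668] → [-0.1789, 0.0867, -0.0222, 0.4473, 0.8632, -0.2342]
q̇ = J⁺·V = [-0.2380, 0.3400, -0.0900, -0.3190, -0.8050, -0.0520]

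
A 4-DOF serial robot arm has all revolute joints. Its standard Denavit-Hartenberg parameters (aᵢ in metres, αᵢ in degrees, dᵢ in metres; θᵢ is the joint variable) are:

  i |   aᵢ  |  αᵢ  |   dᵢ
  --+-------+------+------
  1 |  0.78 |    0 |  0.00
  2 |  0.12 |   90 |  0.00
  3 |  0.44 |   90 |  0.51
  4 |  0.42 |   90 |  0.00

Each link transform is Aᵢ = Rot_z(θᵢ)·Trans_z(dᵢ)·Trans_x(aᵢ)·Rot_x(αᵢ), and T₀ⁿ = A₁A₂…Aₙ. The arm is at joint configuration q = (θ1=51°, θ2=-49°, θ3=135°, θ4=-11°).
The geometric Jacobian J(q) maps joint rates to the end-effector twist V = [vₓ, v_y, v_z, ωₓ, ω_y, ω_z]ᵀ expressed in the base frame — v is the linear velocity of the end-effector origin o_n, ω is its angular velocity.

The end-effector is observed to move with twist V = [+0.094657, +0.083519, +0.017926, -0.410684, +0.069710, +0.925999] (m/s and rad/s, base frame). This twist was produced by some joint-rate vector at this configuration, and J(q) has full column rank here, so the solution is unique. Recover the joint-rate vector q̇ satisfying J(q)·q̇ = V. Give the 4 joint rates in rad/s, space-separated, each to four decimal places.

0.9500 0.3840 -0.0840 -0.5770

o_n = [0.0235, 0.1597, 0.6027]
J₁: ẑ×o_n = [-0.1597, 0.0235, 0.0000], ω = ẑ
J2: z=[0.0000, 0.0000, 1.0000] o=[0.4909, 0.6062, 0.0000] → [0.4464, -0.4674, 0.0000, 0.0000, 0.0000, 1.0000]
J3: z=[0.0349, -0.9994, 0.0000] o=[0.6108, 0.6104, 0.0000] → [-0.6023, -0.0210, -0.6027, 0.0349, -0.9994, 0.0000]
J4: z=[0.7067, 0.0247, 0.7071] o=[0.3177, 0.0898, 0.3111] → [-0.0422, -0.4140, 0.0567, 0.7067, 0.0247, 0.7071]
q̇ = J⁺·V = [0.9500, 0.3840, -0.0840, -0.5770]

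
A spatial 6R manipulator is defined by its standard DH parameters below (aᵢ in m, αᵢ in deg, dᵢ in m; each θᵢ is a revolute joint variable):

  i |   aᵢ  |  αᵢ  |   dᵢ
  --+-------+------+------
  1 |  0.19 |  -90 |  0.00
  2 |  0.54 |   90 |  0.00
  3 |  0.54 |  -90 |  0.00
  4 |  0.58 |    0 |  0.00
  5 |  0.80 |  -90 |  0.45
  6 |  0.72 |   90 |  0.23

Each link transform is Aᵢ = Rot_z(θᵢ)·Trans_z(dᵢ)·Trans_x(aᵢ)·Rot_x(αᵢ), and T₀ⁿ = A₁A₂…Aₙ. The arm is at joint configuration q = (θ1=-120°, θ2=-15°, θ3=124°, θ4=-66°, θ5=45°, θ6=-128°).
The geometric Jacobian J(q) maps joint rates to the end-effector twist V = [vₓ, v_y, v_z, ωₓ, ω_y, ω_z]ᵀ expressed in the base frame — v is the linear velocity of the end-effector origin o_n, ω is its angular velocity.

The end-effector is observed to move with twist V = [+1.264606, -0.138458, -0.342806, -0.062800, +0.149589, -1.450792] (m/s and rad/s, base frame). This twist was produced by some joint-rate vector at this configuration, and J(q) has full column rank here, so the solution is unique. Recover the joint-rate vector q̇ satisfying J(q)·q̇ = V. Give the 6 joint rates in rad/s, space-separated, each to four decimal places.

o_n = [0.7933, 0.5365, 0.1769]
J₁: ẑ×o_n = [-0.5365, 0.7933, 0.0000], ω = ẑ
J2: z=[0.8660, -0.5000, 0.0000] o=[-0.0950, -0.1645, 0.0000] → [-0.0885, -0.1532, 1.0512, 0.8660, -0.5000, 0.0000]
J3: z=[0.1294, 0.2241, 0.9659] o=[-0.3558, -0.6163, 0.1398] → [-1.1051, 1.1051, -0.1084, 0.1294, 0.2241, 0.9659]
J4: z=[-0.0839, 0.9731, -0.2146] o=[0.1777, -0.5875, 0.0616] → [0.3534, -0.1224, -0.6933, -0.0839, 0.9731, -0.2146]
J5: z=[-0.0839, 0.9731, -0.2146] o=[0.4794, -0.4562, 0.5393] → [-0.1396, -0.0977, -0.3887, -0.0839, 0.9731, -0.2146]
J6: z=[0.2333, -0.1902, -0.9536] o=[1.2167, 0.0858, 0.6115] → [0.5125, 0.5051, 0.0246, 0.2333, -0.1902, -0.9536]
q̇ = J⁺·V = [0.2500, -0.1820, -0.7240, 0.3040, 0.1100, 0.9570]

0.2500 -0.1820 -0.7240 0.3040 0.1100 0.9570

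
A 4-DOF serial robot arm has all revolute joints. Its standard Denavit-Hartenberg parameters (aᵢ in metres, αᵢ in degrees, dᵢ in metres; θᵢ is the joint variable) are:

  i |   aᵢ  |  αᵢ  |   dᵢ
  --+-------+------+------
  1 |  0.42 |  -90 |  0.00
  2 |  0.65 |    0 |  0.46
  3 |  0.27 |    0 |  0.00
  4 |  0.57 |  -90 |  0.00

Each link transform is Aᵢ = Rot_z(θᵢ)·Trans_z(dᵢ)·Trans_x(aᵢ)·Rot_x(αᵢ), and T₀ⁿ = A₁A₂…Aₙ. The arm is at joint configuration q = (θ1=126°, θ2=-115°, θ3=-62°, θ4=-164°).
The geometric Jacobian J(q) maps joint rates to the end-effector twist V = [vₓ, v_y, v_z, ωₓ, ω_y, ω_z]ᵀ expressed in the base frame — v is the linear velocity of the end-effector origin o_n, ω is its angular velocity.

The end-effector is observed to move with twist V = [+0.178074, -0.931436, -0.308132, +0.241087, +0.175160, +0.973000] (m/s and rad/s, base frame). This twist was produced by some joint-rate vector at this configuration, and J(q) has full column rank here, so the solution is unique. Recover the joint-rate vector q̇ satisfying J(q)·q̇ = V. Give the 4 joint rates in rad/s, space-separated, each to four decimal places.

o_n = [-0.6159, 0.0650, 0.4177]
J₁: ẑ×o_n = [-0.0650, -0.6159, 0.0000], ω = ẑ
J2: z=[-0.8090, -0.5878, 0.0000] o=[-0.2469, 0.3398, 0.0000] → [-0.2455, 0.3379, 0.0054, -0.8090, -0.5878, 0.0000]
J3: z=[-0.8090, -0.5878, 0.0000] o=[-0.4576, -0.1528, 0.5891] → [0.1008, -0.1387, -0.2693, -0.8090, -0.5878, 0.0000]
J4: z=[-0.8090, -0.5878, 0.0000] o=[-0.2991, -0.3710, 0.6032] → [0.1091, -0.1501, -0.5389, -0.8090, -0.5878, 0.0000]
q̇ = J⁺·V = [0.9730, -0.7680, -0.1880, 0.6580]

0.9730 -0.7680 -0.1880 0.6580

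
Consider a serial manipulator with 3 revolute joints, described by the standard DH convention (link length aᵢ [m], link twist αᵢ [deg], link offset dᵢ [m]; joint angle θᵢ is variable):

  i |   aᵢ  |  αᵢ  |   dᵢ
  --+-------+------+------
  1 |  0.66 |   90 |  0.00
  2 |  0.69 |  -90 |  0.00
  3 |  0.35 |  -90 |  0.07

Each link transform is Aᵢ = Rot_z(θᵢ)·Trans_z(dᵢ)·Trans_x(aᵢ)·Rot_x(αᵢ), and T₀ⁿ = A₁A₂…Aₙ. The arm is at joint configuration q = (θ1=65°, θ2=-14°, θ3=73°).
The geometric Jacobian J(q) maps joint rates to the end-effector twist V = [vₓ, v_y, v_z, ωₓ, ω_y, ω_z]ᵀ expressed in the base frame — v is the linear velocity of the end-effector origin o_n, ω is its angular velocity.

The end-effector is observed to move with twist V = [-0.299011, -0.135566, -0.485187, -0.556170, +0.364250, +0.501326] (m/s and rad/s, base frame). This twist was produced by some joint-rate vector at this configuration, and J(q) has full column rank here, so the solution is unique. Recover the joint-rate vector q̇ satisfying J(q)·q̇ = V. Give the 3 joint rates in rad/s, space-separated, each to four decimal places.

0.1200 -0.6580 0.3930

o_n = [0.3076, 1.4517, -0.1238]
J₁: ẑ×o_n = [-1.4517, 0.3076, 0.0000], ω = ẑ
J2: z=[0.9063, -0.4226, 0.0000] o=[0.2789, 0.5982, 0.0000] → [0.0523, 0.1122, 0.7857, 0.9063, -0.4226, 0.0000]
J3: z=[0.1022, 0.2193, 0.9703] o=[0.5619, 1.2049, -0.1669] → [-0.2300, -0.2511, 0.0810, 0.1022, 0.2193, 0.9703]
q̇ = J⁺·V = [0.1200, -0.6580, 0.3930]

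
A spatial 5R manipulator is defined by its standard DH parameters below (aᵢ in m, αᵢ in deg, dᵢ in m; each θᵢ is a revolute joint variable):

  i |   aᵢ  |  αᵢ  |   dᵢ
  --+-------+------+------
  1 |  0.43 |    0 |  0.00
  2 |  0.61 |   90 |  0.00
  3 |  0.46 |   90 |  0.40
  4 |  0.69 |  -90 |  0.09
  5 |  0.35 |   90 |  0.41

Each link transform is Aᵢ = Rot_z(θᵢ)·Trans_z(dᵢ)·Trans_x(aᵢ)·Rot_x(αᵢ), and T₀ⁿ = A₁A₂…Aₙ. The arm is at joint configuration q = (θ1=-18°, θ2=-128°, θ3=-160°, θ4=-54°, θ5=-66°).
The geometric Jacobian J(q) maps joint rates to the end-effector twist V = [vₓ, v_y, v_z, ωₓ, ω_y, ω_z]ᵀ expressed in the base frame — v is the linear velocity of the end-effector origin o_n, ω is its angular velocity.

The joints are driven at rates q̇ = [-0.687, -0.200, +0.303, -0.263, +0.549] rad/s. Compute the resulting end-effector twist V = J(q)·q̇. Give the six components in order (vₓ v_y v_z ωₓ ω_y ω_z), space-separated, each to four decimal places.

o_n = [1.0354, 0.2506, -0.0531]
J₁: ẑ×o_n = [-0.2506, 1.0354, 0.0000], ω = ẑ
J2: z=[0.0000, 0.0000, 1.0000] o=[0.4090, -0.1329, 0.0000] → [-0.3835, 0.6265, 0.0000, 0.0000, 0.0000, 1.0000]
J3: z=[-0.5592, 0.8290, 0.0000] o=[-0.0968, -0.4740, 0.0000] → [-0.0440, -0.0297, -1.3438, -0.5592, 0.8290, 0.0000]
J4: z=[0.2835, 0.1913, 0.9397] o=[0.0379, 0.0993, -0.1573] → [-0.1222, 0.9078, -0.1479, 0.2835, 0.1913, 0.9397]
J5: z=[0.3016, 0.9124, -0.2767] o=[0.6916, -0.1331, -0.2115] → [0.2507, -0.1429, -0.1981, 0.3016, 0.9124, -0.2767]
V = J·q̇ = [0.4053, -1.1629, -0.4770, -0.0784, 0.7018, -1.2860]

0.4053 -1.1629 -0.4770 -0.0784 0.7018 -1.2860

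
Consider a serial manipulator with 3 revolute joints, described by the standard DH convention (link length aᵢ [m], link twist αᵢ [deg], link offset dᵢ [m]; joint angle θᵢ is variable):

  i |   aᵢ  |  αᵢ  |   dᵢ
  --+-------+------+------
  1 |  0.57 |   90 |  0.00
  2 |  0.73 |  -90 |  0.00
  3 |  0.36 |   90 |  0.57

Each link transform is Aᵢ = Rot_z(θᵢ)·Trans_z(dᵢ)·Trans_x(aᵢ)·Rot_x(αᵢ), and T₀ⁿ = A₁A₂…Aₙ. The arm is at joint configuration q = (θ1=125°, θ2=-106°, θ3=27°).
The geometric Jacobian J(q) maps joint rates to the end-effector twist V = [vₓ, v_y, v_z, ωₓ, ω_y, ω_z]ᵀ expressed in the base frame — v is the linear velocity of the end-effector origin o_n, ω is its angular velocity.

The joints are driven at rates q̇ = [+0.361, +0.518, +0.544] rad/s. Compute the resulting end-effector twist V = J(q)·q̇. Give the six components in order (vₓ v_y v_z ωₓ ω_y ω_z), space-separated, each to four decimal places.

-0.7149 0.1954 0.2193 0.1244 0.7255 0.2111

o_n = [-0.6090, 0.5848, -1.1672]
J₁: ẑ×o_n = [-0.5848, -0.6090, 0.0000], ω = ẑ
J2: z=[0.8192, 0.5736, 0.0000] o=[-0.3269, 0.4669, 0.0000] → [-0.6695, 0.9561, 0.2583, 0.8192, 0.5736, 0.0000]
J3: z=[-0.5514, 0.7874, -0.2756] o=[-0.2115, 0.3021, -0.7017] → [-0.2886, -0.1471, 0.1571, -0.5514, 0.7874, -0.2756]
V = J·q̇ = [-0.7149, 0.1954, 0.2193, 0.1244, 0.7255, 0.2111]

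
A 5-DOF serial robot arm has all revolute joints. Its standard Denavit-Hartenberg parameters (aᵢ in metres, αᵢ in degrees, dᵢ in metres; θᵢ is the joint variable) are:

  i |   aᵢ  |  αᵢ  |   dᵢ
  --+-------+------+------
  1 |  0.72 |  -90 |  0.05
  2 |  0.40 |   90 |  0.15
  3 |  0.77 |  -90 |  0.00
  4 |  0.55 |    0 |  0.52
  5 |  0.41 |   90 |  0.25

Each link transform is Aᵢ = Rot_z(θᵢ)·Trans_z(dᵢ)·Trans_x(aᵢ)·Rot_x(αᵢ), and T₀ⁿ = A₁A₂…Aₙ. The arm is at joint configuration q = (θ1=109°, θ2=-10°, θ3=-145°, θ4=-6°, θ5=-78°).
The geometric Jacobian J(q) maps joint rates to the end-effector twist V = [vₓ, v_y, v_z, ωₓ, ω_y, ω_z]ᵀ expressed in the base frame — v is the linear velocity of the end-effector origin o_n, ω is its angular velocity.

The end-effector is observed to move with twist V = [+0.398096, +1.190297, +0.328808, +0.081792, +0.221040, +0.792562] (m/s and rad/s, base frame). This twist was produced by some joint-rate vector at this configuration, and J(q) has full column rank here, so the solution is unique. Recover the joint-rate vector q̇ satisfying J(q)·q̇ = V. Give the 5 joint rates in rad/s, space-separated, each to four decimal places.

-0.1220 0.3340 0.8690 -0.1070 0.6970

o_n = [1.0712, 0.7613, 0.4609]
J₁: ẑ×o_n = [-0.7613, 1.0712, 0.0000], ω = ẑ
J2: z=[-0.9455, -0.3256, 0.0000] o=[-0.2344, 0.6808, 0.0500] → [-0.1338, 0.3885, 0.3489, -0.9455, -0.3256, 0.0000]
J3: z=[0.0565, -0.1642, 0.9848] o=[-0.5045, 1.0044, 0.1195] → [0.1833, 1.5325, 0.2450, 0.0565, -0.1642, 0.9848]
J4: z=[0.5906, 0.8008, 0.0996] o=[0.1153, 0.5609, 0.0099] → [0.3412, -0.1711, -0.6471, 0.5906, 0.8008, 0.0996]
J5: z=[0.5906, 0.8008, 0.0996] o=[0.8660, 0.6528, 0.0405] → [0.3258, -0.2278, -0.1002, 0.5906, 0.8008, 0.0996]
q̇ = J⁺·V = [-0.1220, 0.3340, 0.8690, -0.1070, 0.6970]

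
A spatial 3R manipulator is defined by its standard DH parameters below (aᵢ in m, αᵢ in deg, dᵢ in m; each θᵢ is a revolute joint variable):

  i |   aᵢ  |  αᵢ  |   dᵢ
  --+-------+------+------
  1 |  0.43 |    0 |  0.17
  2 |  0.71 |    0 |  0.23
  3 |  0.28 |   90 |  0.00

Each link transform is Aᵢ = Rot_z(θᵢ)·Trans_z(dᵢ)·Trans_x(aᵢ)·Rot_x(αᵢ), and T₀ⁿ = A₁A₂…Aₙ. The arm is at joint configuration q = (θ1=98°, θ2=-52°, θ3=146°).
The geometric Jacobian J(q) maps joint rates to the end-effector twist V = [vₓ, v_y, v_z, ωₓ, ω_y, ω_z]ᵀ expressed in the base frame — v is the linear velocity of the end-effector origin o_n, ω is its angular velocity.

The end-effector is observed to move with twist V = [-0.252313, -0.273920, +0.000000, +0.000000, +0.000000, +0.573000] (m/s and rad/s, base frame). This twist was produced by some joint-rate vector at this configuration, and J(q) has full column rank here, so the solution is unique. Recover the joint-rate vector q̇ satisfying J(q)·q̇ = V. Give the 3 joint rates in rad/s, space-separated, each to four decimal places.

o_n = [0.1595, 0.8783, 0.4000]
J₁: ẑ×o_n = [-0.8783, 0.1595, 0.0000], ω = ẑ
J2: z=[0.0000, 0.0000, 1.0000] o=[-0.0598, 0.4258, 0.1700] → [-0.4525, 0.2193, 0.0000, 0.0000, 0.0000, 1.0000]
J3: z=[0.0000, 0.0000, 1.0000] o=[0.4334, 0.9365, 0.4000] → [0.0582, -0.2739, 0.0000, 0.0000, 0.0000, 1.0000]
q̇ = J⁺·V = [0.8340, -0.9700, 0.7090]

0.8340 -0.9700 0.7090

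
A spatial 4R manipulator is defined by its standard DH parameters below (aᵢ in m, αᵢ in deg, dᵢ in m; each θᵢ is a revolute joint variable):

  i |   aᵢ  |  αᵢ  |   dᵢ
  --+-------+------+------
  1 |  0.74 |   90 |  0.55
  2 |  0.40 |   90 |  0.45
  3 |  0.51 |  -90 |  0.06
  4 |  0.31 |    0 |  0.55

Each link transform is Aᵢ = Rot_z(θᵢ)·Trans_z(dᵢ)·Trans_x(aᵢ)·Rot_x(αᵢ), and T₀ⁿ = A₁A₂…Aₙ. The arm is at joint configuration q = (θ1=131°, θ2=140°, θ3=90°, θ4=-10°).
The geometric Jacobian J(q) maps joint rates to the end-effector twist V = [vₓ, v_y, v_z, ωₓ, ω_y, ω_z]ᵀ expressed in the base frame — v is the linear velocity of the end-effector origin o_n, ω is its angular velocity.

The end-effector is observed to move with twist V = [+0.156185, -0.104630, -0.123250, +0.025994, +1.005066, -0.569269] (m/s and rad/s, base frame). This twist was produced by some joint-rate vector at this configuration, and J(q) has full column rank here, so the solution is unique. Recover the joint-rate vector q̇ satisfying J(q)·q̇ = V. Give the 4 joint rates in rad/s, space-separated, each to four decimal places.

o_n = [0.3461, 1.5305, 0.5408]
J₁: ẑ×o_n = [-1.5305, 0.3461, 0.0000], ω = ẑ
J2: z=[0.7547, 0.6561, 0.0000] o=[-0.4855, 0.5585, 0.5500] → [-0.0060, 0.0070, 0.1881, 0.7547, 0.6561, 0.0000]
J3: z=[-0.4217, 0.4851, 0.7660] o=[0.0552, 0.6225, 0.8071] → [-0.8248, 0.1105, -0.5241, -0.4217, 0.4851, 0.7660]
J4: z=[-0.5026, 0.5781, -0.6428] o=[0.4148, 0.9862, 0.8531] → [0.1694, -0.1128, -0.2339, -0.5026, 0.5781, -0.6428]
q̇ = J⁺·V = [-0.0450, 0.6790, 0.0750, 0.9050]

-0.0450 0.6790 0.0750 0.9050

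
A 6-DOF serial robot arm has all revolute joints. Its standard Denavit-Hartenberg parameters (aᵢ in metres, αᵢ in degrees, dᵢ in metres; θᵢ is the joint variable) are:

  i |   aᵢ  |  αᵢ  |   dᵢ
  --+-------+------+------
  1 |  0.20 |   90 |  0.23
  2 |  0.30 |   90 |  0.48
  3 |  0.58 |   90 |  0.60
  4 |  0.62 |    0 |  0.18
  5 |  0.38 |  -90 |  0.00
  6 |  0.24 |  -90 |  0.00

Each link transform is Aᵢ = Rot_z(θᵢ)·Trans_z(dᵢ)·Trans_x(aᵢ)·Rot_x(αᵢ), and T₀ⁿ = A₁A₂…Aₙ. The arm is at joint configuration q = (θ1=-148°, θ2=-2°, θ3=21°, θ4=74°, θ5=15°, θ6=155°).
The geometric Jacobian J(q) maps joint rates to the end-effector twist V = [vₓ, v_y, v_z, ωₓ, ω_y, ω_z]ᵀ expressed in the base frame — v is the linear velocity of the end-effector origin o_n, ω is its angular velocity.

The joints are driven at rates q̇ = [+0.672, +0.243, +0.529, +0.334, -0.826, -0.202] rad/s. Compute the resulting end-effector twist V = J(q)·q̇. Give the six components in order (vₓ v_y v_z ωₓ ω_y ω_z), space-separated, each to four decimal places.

o_n = [-1.3625, -0.0534, -1.1636]
J₁: ẑ×o_n = [0.0534, -1.3625, 0.0000], ω = ẑ
J2: z=[-0.5299, 0.8480, 0.0000] o=[-0.1696, -0.1060, 0.2300] → [-1.1819, -0.7385, 0.9838, -0.5299, 0.8480, 0.0000]
J3: z=[0.0296, 0.0185, -0.9994] o=[-0.6782, 0.1422, 0.2195] → [-0.2210, 0.7248, 0.0069, 0.0296, 0.0185, -0.9994]
J4: z=[0.1910, -0.9815, -0.0125] o=[-1.2295, 0.0428, -0.3990] → [0.7493, 0.1477, -0.1489, 0.1910, -0.9815, -0.0125]
J5: z=[0.1910, -0.9815, -0.0125] o=[-1.3452, -0.1554, -1.0024] → [0.1595, 0.0310, 0.0025, 0.1910, -0.9815, -0.0125]
J6: z=[0.9815, 0.1908, 0.0151] o=[-1.3405, -0.1496, -1.3824] → [0.0403, -0.2150, 0.0987, 0.9815, 0.1908, 0.0151]
V = J·q̇ = [-0.2579, -0.6445, 0.1710, -0.4053, 0.6602, 0.1464]

-0.2579 -0.6445 0.1710 -0.4053 0.6602 0.1464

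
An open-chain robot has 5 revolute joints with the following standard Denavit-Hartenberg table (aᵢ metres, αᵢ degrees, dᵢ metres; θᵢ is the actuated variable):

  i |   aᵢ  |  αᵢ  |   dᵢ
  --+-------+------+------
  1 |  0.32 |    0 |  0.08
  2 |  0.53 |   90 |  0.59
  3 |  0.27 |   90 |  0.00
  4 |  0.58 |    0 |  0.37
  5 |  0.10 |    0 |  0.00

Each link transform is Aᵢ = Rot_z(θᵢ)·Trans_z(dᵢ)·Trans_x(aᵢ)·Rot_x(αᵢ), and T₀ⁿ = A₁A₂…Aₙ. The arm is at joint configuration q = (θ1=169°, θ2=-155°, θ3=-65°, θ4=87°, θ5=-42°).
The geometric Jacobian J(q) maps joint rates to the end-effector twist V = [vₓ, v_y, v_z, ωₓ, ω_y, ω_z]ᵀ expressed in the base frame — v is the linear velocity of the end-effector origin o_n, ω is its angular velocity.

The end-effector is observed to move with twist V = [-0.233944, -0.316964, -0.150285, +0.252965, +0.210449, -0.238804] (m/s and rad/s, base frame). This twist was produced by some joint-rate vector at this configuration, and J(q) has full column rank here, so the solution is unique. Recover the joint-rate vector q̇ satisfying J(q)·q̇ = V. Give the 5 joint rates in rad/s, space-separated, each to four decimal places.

o_n = [0.1842, -0.4845, 0.1773]
J₁: ẑ×o_n = [0.4845, 0.1842, -0.0000], ω = ẑ
J2: z=[0.0000, 0.0000, 1.0000] o=[-0.3141, 0.0611, 0.0800] → [0.5456, 0.4983, -0.0000, 0.0000, 0.0000, 1.0000]
J3: z=[0.2419, -0.9703, 0.0000] o=[0.2001, 0.1893, 0.6700] → [0.4780, 0.1192, -0.1785, 0.2419, -0.9703, 0.0000]
J4: z=[-0.8794, -0.2193, -0.4226] o=[0.3109, 0.2169, 0.4253] → [-0.2421, -0.1645, 0.5890, -0.8794, -0.2193, -0.4226]
J5: z=[-0.8794, -0.2193, -0.4226] o=[0.1381, -0.4231, 0.2414] → [-0.0119, -0.0758, 0.0641, -0.8794, -0.2193, -0.4226]
q̇ = J⁺·V = [0.5190, -0.8960, -0.1430, -0.2950, -0.0320]

0.5190 -0.8960 -0.1430 -0.2950 -0.0320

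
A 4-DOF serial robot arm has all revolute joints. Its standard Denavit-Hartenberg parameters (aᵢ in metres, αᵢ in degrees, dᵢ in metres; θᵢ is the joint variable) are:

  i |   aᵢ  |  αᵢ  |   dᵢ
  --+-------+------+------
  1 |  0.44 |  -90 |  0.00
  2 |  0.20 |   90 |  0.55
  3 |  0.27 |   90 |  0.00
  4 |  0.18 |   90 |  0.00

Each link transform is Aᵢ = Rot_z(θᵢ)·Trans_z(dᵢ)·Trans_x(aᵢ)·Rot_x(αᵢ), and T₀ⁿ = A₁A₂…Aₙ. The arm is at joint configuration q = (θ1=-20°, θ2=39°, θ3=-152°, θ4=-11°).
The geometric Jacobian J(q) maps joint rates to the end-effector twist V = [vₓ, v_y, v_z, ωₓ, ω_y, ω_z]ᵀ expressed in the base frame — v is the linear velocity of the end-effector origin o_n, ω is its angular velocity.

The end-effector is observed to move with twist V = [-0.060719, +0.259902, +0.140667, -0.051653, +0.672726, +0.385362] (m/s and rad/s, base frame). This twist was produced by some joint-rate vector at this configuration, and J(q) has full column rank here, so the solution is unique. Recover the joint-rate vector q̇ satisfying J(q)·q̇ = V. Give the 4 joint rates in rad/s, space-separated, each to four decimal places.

o_n = [0.3676, 0.2283, 0.0957]
J₁: ẑ×o_n = [-0.2283, 0.3676, 0.0000], ω = ẑ
J2: z=[0.3420, 0.9397, 0.0000] o=[0.4135, -0.1505, 0.0000] → [0.0899, -0.0327, 0.1727, 0.3420, 0.9397, 0.0000]
J3: z=[0.5914, -0.2152, 0.7771] o=[0.7476, 0.3132, -0.1259] → [0.0183, -0.4264, -0.1320, 0.5914, -0.2152, 0.7771]
J4: z=[-0.0409, 0.9545, 0.2954] o=[0.5302, 0.2574, 0.0242] → [0.0768, -0.0451, 0.1564, -0.0409, 0.9545, 0.2954]
q̇ = J⁺·V = [0.4840, 0.3240, -0.2520, 0.3290]

0.4840 0.3240 -0.2520 0.3290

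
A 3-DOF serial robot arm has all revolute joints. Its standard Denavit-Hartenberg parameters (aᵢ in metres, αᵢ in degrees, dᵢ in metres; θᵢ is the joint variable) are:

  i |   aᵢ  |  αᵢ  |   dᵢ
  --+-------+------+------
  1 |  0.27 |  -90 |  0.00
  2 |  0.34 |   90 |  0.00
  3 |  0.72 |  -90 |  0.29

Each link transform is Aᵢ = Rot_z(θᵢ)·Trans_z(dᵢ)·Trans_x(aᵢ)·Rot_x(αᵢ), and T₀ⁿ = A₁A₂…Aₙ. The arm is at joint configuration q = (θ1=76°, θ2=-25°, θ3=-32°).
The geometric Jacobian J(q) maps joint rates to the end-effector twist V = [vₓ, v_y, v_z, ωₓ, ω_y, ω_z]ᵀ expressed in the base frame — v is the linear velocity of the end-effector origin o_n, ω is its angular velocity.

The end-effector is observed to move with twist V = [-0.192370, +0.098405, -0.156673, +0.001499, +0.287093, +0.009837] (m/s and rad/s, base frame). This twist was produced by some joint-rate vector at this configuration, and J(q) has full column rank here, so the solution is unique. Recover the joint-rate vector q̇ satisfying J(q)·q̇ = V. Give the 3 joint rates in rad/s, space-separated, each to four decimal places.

o_n = [0.6143, 0.8867, 0.6646]
J₁: ẑ×o_n = [-0.8867, 0.6143, 0.0000], ω = ẑ
J2: z=[-0.9703, 0.2419, 0.0000] o=[0.0653, 0.2620, 0.0000] → [0.1608, 0.6448, -0.7390, -0.9703, 0.2419, 0.0000]
J3: z=[-0.1022, -0.4101, 0.9063] o=[0.1399, 0.5610, 0.1437] → [-0.5088, 0.4832, 0.1612, -0.1022, -0.4101, 0.9063]
q̇ = J⁺·V = [0.6080, 0.0680, -0.6600]

0.6080 0.0680 -0.6600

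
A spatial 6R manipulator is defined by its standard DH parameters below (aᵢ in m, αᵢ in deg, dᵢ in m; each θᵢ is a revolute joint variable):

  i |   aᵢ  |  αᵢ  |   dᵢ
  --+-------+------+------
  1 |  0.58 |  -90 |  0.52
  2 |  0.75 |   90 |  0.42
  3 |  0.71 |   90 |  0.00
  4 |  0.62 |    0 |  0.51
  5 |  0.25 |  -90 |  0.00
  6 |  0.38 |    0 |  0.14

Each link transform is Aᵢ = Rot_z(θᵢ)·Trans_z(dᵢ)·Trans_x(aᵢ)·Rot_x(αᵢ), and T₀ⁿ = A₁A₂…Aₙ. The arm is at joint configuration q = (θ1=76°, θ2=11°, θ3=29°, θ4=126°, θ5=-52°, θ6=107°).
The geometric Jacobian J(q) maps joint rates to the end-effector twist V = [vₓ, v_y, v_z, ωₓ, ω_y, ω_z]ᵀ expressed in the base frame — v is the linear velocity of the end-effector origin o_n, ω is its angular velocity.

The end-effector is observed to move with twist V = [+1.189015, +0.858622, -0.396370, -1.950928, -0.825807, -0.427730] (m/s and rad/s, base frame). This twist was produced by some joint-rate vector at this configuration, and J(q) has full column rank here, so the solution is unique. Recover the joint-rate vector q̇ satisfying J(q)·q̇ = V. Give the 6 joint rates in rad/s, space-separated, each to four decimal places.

o_n = [0.0178, 1.7770, 0.9831]
J₁: ẑ×o_n = [-1.7770, 0.0178, 0.0000], ω = ẑ
J2: z=[-0.9703, 0.2419, 0.0000] o=[0.1403, 0.5628, 0.5200] → [0.1120, 0.4493, -1.1486, -0.9703, 0.2419, 0.0000]
J3: z=[0.0462, 0.1851, 0.9816] o=[-0.0891, 1.3787, 0.3769] → [-0.2788, 0.0770, -0.0014, 0.0462, 0.1851, 0.9816]
J4: z=[0.9638, 0.2502, -0.0925] o=[-0.2756, 2.0535, 0.2584] → [0.1557, -0.7255, -0.3398, 0.9638, 0.2502, -0.0925]
J5: z=[0.9638, 0.2502, -0.0925] o=[0.3348, 1.9276, 0.7644] → [0.0408, -0.1814, -0.0658, 0.9638, 0.2502, -0.0925]
J6: z=[0.2653, -0.8625, 0.4310] o=[0.3278, 2.0376, 0.9888] → [0.1173, -0.1321, -0.3365, 0.2653, -0.8625, 0.4310]
q̇ = J⁺·V = [-0.6680, 0.4700, -0.1620, -0.8050, -0.8930, 0.5620]

-0.6680 0.4700 -0.1620 -0.8050 -0.8930 0.5620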